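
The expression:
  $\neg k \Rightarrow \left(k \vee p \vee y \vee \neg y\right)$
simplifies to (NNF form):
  $\text{True}$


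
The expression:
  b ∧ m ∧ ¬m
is never true.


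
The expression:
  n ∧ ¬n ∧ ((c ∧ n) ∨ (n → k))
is never true.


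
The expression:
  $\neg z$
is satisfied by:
  {z: False}


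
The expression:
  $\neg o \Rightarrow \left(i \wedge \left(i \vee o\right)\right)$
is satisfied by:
  {i: True, o: True}
  {i: True, o: False}
  {o: True, i: False}


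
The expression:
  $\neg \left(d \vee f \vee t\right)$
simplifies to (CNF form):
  $\neg d \wedge \neg f \wedge \neg t$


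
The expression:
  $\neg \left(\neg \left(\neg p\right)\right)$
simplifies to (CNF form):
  $\neg p$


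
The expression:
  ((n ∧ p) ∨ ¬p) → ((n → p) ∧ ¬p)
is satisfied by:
  {n: False}


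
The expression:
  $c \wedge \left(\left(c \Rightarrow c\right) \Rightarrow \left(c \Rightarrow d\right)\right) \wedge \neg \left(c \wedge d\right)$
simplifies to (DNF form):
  $\text{False}$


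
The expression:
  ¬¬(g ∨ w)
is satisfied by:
  {g: True, w: True}
  {g: True, w: False}
  {w: True, g: False}


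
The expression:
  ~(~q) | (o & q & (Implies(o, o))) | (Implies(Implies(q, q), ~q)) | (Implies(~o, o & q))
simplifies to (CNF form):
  True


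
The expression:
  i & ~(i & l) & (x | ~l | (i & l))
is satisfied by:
  {i: True, l: False}


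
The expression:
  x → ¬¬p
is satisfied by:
  {p: True, x: False}
  {x: False, p: False}
  {x: True, p: True}


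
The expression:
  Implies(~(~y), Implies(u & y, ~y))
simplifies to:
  ~u | ~y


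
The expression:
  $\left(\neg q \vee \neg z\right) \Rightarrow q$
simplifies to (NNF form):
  $q$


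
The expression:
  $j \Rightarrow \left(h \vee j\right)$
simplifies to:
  $\text{True}$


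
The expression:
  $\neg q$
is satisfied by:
  {q: False}


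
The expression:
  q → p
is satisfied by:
  {p: True, q: False}
  {q: False, p: False}
  {q: True, p: True}


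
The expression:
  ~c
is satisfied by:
  {c: False}


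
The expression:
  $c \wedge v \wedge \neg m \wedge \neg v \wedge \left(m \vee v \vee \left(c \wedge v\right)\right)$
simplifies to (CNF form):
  $\text{False}$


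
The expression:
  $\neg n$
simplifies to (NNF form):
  $\neg n$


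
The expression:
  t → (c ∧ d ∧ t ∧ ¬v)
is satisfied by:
  {d: True, c: True, v: False, t: False}
  {d: True, v: False, c: False, t: False}
  {c: True, d: False, v: False, t: False}
  {d: False, v: False, c: False, t: False}
  {d: True, c: True, v: True, t: False}
  {d: True, v: True, c: False, t: False}
  {c: True, v: True, d: False, t: False}
  {v: True, d: False, c: False, t: False}
  {t: True, d: True, c: True, v: False}


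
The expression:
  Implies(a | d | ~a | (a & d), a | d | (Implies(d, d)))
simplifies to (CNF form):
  True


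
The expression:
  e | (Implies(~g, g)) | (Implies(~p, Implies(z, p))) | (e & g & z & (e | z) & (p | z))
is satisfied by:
  {p: True, g: True, e: True, z: False}
  {p: True, g: True, e: False, z: False}
  {p: True, e: True, g: False, z: False}
  {p: True, e: False, g: False, z: False}
  {g: True, e: True, p: False, z: False}
  {g: True, p: False, e: False, z: False}
  {g: False, e: True, p: False, z: False}
  {g: False, p: False, e: False, z: False}
  {p: True, z: True, g: True, e: True}
  {p: True, z: True, g: True, e: False}
  {p: True, z: True, e: True, g: False}
  {p: True, z: True, e: False, g: False}
  {z: True, g: True, e: True, p: False}
  {z: True, g: True, e: False, p: False}
  {z: True, e: True, g: False, p: False}


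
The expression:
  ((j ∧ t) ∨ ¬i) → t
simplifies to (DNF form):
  i ∨ t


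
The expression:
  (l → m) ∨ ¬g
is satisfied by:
  {m: True, l: False, g: False}
  {l: False, g: False, m: False}
  {g: True, m: True, l: False}
  {g: True, l: False, m: False}
  {m: True, l: True, g: False}
  {l: True, m: False, g: False}
  {g: True, l: True, m: True}


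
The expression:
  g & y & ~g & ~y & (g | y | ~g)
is never true.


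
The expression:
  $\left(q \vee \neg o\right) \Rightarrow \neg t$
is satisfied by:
  {o: True, t: False, q: False}
  {o: False, t: False, q: False}
  {q: True, o: True, t: False}
  {q: True, o: False, t: False}
  {t: True, o: True, q: False}


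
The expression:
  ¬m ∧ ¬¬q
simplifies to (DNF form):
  q ∧ ¬m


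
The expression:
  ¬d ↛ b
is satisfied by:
  {b: True, d: False}
  {d: False, b: False}
  {d: True, b: True}


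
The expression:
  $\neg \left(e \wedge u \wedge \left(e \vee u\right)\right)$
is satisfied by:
  {u: False, e: False}
  {e: True, u: False}
  {u: True, e: False}


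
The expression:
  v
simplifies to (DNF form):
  v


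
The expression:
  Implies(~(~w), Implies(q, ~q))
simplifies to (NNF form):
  ~q | ~w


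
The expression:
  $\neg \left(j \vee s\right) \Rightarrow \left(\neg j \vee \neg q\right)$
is always true.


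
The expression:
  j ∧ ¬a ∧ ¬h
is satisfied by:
  {j: True, h: False, a: False}


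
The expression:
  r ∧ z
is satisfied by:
  {r: True, z: True}


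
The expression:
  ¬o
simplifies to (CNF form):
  ¬o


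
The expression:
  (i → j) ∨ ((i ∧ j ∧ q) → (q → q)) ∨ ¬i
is always true.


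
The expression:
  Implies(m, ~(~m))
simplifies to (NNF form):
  True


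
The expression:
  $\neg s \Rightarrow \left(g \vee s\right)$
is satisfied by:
  {g: True, s: True}
  {g: True, s: False}
  {s: True, g: False}


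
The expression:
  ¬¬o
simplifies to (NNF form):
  o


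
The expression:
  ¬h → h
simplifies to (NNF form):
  h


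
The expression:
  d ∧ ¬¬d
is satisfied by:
  {d: True}


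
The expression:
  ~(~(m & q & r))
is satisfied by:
  {r: True, m: True, q: True}


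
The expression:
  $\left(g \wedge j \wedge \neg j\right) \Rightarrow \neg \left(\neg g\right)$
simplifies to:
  $\text{True}$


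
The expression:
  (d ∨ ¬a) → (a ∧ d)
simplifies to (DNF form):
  a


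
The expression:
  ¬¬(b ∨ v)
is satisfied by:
  {b: True, v: True}
  {b: True, v: False}
  {v: True, b: False}


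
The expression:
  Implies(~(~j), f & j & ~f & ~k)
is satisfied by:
  {j: False}


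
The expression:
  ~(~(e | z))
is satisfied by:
  {z: True, e: True}
  {z: True, e: False}
  {e: True, z: False}


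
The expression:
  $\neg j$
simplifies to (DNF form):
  $\neg j$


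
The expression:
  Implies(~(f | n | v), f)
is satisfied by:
  {n: True, v: True, f: True}
  {n: True, v: True, f: False}
  {n: True, f: True, v: False}
  {n: True, f: False, v: False}
  {v: True, f: True, n: False}
  {v: True, f: False, n: False}
  {f: True, v: False, n: False}


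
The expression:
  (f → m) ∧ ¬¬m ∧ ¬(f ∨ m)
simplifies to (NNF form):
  False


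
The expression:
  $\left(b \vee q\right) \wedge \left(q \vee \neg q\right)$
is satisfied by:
  {b: True, q: True}
  {b: True, q: False}
  {q: True, b: False}


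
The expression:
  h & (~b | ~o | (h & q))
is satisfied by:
  {q: True, h: True, o: False, b: False}
  {h: True, q: False, o: False, b: False}
  {b: True, q: True, h: True, o: False}
  {b: True, h: True, q: False, o: False}
  {q: True, o: True, h: True, b: False}
  {o: True, h: True, b: False, q: False}
  {b: True, o: True, h: True, q: True}


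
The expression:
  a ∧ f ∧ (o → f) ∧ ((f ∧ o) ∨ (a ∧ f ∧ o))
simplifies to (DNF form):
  a ∧ f ∧ o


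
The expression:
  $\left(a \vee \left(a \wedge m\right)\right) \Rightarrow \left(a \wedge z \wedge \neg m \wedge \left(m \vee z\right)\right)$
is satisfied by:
  {z: True, m: False, a: False}
  {m: False, a: False, z: False}
  {z: True, m: True, a: False}
  {m: True, z: False, a: False}
  {a: True, z: True, m: False}


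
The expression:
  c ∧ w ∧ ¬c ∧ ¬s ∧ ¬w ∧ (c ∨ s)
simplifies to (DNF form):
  False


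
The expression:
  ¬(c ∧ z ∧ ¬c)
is always true.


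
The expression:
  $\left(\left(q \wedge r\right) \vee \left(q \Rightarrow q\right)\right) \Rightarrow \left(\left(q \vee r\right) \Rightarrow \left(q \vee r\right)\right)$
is always true.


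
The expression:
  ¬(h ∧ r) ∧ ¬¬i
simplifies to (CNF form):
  i ∧ (¬h ∨ ¬r)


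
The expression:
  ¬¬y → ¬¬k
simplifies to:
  k ∨ ¬y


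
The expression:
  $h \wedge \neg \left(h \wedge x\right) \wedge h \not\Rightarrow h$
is never true.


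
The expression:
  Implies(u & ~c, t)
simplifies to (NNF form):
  c | t | ~u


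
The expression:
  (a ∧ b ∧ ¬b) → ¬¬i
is always true.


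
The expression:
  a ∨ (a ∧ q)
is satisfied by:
  {a: True}


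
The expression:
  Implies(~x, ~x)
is always true.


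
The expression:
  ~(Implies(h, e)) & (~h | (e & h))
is never true.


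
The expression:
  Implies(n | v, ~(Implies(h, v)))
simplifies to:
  ~v & (h | ~n)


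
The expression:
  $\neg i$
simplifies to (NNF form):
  $\neg i$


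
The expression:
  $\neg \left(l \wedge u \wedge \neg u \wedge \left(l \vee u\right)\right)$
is always true.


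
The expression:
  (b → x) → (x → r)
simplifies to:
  r ∨ ¬x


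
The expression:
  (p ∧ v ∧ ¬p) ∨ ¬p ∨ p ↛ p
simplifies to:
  ¬p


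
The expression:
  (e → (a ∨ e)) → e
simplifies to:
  e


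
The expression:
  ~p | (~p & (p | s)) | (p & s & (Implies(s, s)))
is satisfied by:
  {s: True, p: False}
  {p: False, s: False}
  {p: True, s: True}


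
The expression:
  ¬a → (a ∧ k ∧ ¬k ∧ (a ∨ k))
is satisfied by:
  {a: True}


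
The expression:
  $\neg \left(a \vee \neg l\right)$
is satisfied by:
  {l: True, a: False}


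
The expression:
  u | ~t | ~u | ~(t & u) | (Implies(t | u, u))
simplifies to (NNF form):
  True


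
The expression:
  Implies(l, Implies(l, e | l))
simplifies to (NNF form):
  True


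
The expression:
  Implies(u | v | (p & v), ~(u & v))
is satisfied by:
  {u: False, v: False}
  {v: True, u: False}
  {u: True, v: False}


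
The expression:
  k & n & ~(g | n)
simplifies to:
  False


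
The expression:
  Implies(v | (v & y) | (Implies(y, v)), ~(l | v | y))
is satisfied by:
  {y: True, v: False, l: False}
  {v: False, l: False, y: False}
  {y: True, l: True, v: False}


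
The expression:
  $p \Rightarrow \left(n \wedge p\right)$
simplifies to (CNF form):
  $n \vee \neg p$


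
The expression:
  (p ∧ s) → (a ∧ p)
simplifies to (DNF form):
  a ∨ ¬p ∨ ¬s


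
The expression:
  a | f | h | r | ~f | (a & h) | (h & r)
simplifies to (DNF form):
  True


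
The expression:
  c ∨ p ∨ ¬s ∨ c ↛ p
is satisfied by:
  {c: True, p: True, s: False}
  {c: True, s: False, p: False}
  {p: True, s: False, c: False}
  {p: False, s: False, c: False}
  {c: True, p: True, s: True}
  {c: True, s: True, p: False}
  {p: True, s: True, c: False}


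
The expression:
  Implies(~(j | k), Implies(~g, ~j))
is always true.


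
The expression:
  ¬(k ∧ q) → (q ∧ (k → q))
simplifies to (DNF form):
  q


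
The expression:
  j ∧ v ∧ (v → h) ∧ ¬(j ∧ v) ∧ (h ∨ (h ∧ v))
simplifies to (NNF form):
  False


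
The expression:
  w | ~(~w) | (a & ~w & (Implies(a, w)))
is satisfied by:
  {w: True}


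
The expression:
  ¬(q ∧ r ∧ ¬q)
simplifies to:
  True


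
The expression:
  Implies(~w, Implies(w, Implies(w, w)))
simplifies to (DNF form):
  True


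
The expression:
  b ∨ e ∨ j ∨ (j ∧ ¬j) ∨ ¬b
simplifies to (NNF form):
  True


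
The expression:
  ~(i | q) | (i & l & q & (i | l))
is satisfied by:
  {l: True, q: False, i: False}
  {l: False, q: False, i: False}
  {i: True, q: True, l: True}


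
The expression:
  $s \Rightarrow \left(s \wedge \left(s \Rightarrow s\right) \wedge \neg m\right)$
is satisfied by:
  {s: False, m: False}
  {m: True, s: False}
  {s: True, m: False}


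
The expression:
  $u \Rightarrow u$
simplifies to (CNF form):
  $\text{True}$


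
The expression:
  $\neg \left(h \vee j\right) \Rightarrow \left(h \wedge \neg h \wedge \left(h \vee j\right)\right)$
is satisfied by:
  {h: True, j: True}
  {h: True, j: False}
  {j: True, h: False}


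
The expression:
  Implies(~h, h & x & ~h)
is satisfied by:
  {h: True}


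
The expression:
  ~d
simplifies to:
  ~d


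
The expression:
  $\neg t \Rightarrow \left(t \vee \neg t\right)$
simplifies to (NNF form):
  $\text{True}$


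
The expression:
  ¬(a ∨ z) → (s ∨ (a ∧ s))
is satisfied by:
  {a: True, z: True, s: True}
  {a: True, z: True, s: False}
  {a: True, s: True, z: False}
  {a: True, s: False, z: False}
  {z: True, s: True, a: False}
  {z: True, s: False, a: False}
  {s: True, z: False, a: False}


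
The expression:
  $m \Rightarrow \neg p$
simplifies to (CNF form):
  $\neg m \vee \neg p$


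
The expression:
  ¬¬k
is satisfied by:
  {k: True}


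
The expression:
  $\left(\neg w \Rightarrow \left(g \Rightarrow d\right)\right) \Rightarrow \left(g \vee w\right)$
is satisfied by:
  {g: True, w: True}
  {g: True, w: False}
  {w: True, g: False}


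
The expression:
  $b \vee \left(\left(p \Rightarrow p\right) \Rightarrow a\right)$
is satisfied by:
  {a: True, b: True}
  {a: True, b: False}
  {b: True, a: False}


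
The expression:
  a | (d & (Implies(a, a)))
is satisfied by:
  {a: True, d: True}
  {a: True, d: False}
  {d: True, a: False}


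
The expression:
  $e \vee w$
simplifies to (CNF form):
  $e \vee w$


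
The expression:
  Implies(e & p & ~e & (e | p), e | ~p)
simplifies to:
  True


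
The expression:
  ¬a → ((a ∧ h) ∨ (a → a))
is always true.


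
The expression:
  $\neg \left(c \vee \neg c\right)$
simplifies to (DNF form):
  $\text{False}$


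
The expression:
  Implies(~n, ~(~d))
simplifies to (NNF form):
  d | n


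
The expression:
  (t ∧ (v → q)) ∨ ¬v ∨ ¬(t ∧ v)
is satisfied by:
  {q: True, v: False, t: False}
  {v: False, t: False, q: False}
  {q: True, t: True, v: False}
  {t: True, v: False, q: False}
  {q: True, v: True, t: False}
  {v: True, q: False, t: False}
  {q: True, t: True, v: True}


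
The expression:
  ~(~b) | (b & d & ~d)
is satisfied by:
  {b: True}


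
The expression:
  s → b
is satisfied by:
  {b: True, s: False}
  {s: False, b: False}
  {s: True, b: True}


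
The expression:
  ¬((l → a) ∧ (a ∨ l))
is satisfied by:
  {a: False}


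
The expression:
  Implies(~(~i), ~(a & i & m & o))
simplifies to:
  ~a | ~i | ~m | ~o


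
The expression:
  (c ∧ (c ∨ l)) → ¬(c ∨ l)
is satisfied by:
  {c: False}


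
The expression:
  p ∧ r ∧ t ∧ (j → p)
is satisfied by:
  {t: True, p: True, r: True}


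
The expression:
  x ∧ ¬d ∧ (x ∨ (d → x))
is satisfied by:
  {x: True, d: False}


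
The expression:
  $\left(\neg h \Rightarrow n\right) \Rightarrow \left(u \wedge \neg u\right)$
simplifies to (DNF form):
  $\neg h \wedge \neg n$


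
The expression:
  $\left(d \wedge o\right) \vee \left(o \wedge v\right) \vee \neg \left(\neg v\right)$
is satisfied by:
  {o: True, v: True, d: True}
  {o: True, v: True, d: False}
  {v: True, d: True, o: False}
  {v: True, d: False, o: False}
  {o: True, d: True, v: False}


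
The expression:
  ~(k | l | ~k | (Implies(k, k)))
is never true.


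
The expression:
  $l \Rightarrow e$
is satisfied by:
  {e: True, l: False}
  {l: False, e: False}
  {l: True, e: True}


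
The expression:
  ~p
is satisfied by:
  {p: False}


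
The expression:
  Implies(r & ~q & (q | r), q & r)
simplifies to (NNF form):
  q | ~r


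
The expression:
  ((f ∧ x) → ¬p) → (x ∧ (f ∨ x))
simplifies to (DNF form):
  x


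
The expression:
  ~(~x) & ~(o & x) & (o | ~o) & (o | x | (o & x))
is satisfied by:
  {x: True, o: False}


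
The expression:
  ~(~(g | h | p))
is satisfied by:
  {p: True, g: True, h: True}
  {p: True, g: True, h: False}
  {p: True, h: True, g: False}
  {p: True, h: False, g: False}
  {g: True, h: True, p: False}
  {g: True, h: False, p: False}
  {h: True, g: False, p: False}


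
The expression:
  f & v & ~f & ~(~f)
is never true.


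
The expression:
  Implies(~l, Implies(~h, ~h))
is always true.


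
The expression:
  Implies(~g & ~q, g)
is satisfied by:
  {q: True, g: True}
  {q: True, g: False}
  {g: True, q: False}


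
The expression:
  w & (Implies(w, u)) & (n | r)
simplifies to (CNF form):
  u & w & (n | r)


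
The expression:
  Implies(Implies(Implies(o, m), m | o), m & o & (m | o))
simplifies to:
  (m & o) | (~m & ~o)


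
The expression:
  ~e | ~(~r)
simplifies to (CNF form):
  r | ~e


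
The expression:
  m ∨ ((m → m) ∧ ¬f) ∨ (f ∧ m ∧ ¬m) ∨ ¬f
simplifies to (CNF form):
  m ∨ ¬f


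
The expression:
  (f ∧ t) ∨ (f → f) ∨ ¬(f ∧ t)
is always true.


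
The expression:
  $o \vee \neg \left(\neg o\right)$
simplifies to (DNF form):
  $o$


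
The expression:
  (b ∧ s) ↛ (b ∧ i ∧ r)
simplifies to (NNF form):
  b ∧ s ∧ (¬i ∨ ¬r)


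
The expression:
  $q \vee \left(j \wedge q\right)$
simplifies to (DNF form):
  $q$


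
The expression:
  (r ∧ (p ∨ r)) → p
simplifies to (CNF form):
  p ∨ ¬r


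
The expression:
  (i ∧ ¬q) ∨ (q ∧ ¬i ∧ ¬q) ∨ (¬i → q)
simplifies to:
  i ∨ q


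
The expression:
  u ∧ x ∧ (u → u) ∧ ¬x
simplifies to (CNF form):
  False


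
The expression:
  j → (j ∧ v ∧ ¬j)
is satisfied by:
  {j: False}


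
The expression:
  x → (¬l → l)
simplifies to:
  l ∨ ¬x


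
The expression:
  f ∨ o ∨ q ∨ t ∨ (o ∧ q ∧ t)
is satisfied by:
  {t: True, q: True, f: True, o: True}
  {t: True, q: True, f: True, o: False}
  {t: True, q: True, o: True, f: False}
  {t: True, q: True, o: False, f: False}
  {t: True, f: True, o: True, q: False}
  {t: True, f: True, o: False, q: False}
  {t: True, f: False, o: True, q: False}
  {t: True, f: False, o: False, q: False}
  {q: True, f: True, o: True, t: False}
  {q: True, f: True, o: False, t: False}
  {q: True, o: True, f: False, t: False}
  {q: True, o: False, f: False, t: False}
  {f: True, o: True, q: False, t: False}
  {f: True, q: False, o: False, t: False}
  {o: True, q: False, f: False, t: False}


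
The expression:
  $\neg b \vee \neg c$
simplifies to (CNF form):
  $\neg b \vee \neg c$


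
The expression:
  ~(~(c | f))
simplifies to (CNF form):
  c | f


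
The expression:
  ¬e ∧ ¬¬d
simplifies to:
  d ∧ ¬e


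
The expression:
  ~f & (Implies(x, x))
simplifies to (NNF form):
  ~f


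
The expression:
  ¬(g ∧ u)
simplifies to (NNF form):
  ¬g ∨ ¬u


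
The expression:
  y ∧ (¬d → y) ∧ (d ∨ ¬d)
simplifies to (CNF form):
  y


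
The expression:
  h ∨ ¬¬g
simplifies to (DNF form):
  g ∨ h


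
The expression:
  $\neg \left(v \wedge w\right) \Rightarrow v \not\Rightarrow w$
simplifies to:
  $v$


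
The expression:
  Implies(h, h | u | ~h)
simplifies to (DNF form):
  True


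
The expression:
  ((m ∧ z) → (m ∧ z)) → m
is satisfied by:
  {m: True}


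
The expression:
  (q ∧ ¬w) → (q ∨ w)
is always true.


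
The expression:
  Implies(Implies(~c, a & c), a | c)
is always true.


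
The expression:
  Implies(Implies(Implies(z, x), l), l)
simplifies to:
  l | x | ~z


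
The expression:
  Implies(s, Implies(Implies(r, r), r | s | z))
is always true.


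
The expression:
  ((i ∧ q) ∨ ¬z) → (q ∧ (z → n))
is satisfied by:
  {n: True, z: True, i: False, q: False}
  {z: True, n: False, i: False, q: False}
  {q: True, n: True, z: True, i: False}
  {q: True, z: True, n: False, i: False}
  {n: True, z: True, i: True, q: False}
  {z: True, i: True, q: False, n: False}
  {q: True, z: True, i: True, n: True}
  {n: True, q: True, i: False, z: False}
  {q: True, n: False, i: False, z: False}
  {n: True, i: True, q: True, z: False}
  {i: True, q: True, n: False, z: False}


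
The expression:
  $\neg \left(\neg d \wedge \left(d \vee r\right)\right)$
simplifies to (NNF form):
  $d \vee \neg r$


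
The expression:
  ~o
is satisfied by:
  {o: False}


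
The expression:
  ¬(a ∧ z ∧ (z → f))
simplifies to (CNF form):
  ¬a ∨ ¬f ∨ ¬z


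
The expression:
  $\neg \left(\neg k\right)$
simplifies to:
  $k$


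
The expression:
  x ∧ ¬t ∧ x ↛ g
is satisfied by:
  {x: True, g: False, t: False}


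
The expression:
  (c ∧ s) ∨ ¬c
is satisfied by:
  {s: True, c: False}
  {c: False, s: False}
  {c: True, s: True}


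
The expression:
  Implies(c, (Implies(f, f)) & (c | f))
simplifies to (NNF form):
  True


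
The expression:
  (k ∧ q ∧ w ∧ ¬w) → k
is always true.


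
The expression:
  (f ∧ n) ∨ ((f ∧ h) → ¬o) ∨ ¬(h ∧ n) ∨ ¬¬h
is always true.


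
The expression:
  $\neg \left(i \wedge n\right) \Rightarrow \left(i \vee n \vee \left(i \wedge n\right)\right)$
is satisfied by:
  {i: True, n: True}
  {i: True, n: False}
  {n: True, i: False}


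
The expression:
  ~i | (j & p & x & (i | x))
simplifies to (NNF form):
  ~i | (j & p & x)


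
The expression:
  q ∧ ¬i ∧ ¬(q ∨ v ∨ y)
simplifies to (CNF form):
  False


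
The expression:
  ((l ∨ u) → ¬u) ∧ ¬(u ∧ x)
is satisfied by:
  {u: False}


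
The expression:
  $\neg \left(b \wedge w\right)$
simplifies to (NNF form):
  $\neg b \vee \neg w$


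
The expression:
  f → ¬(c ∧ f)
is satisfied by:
  {c: False, f: False}
  {f: True, c: False}
  {c: True, f: False}


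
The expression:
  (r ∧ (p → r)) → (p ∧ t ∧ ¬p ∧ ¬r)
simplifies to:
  ¬r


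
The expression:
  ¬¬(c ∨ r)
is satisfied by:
  {r: True, c: True}
  {r: True, c: False}
  {c: True, r: False}


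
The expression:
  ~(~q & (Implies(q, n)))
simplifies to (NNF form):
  q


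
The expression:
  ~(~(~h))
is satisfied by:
  {h: False}


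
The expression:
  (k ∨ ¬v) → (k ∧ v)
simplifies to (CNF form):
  v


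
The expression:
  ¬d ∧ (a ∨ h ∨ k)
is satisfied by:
  {a: True, k: True, h: True, d: False}
  {a: True, k: True, d: False, h: False}
  {a: True, h: True, d: False, k: False}
  {a: True, d: False, h: False, k: False}
  {k: True, h: True, d: False, a: False}
  {k: True, d: False, h: False, a: False}
  {h: True, k: False, d: False, a: False}


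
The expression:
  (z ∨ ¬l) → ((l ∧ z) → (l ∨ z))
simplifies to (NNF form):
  True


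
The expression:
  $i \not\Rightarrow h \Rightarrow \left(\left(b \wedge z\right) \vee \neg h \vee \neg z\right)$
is always true.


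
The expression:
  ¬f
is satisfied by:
  {f: False}


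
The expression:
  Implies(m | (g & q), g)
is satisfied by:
  {g: True, m: False}
  {m: False, g: False}
  {m: True, g: True}


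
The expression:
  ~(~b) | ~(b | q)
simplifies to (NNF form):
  b | ~q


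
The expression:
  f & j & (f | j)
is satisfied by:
  {j: True, f: True}


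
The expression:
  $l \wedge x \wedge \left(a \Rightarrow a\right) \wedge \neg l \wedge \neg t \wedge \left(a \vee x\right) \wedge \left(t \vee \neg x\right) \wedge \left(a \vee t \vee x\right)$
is never true.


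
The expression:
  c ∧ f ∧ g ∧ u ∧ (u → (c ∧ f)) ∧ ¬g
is never true.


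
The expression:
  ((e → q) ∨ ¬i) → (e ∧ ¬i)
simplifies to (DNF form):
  (e ∧ ¬i) ∨ (e ∧ ¬q)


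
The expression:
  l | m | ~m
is always true.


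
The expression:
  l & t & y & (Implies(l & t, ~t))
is never true.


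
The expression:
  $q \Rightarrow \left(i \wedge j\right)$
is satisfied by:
  {i: True, j: True, q: False}
  {i: True, j: False, q: False}
  {j: True, i: False, q: False}
  {i: False, j: False, q: False}
  {i: True, q: True, j: True}


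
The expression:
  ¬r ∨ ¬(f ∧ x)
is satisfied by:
  {x: False, r: False, f: False}
  {f: True, x: False, r: False}
  {r: True, x: False, f: False}
  {f: True, r: True, x: False}
  {x: True, f: False, r: False}
  {f: True, x: True, r: False}
  {r: True, x: True, f: False}


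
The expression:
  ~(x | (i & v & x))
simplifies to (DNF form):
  ~x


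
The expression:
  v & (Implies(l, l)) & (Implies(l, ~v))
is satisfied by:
  {v: True, l: False}


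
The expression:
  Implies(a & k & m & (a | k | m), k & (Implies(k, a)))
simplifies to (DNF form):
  True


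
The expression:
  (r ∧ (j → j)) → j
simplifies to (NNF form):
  j ∨ ¬r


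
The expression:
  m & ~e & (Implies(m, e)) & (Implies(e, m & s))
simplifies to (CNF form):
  False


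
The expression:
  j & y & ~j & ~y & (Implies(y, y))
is never true.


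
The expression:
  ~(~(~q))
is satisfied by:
  {q: False}


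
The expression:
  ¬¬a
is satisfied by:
  {a: True}


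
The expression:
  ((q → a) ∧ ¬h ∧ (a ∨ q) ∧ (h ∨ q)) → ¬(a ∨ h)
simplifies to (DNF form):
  h ∨ ¬a ∨ ¬q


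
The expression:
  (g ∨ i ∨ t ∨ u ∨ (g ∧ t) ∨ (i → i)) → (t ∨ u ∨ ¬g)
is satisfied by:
  {t: True, u: True, g: False}
  {t: True, g: False, u: False}
  {u: True, g: False, t: False}
  {u: False, g: False, t: False}
  {t: True, u: True, g: True}
  {t: True, g: True, u: False}
  {u: True, g: True, t: False}


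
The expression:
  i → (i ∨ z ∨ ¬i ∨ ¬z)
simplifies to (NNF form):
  True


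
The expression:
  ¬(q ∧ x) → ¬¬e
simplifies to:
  e ∨ (q ∧ x)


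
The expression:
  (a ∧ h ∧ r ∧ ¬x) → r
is always true.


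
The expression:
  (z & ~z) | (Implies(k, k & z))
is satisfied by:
  {z: True, k: False}
  {k: False, z: False}
  {k: True, z: True}


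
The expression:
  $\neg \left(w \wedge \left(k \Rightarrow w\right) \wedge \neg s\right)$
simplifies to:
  $s \vee \neg w$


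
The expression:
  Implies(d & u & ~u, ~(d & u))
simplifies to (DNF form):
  True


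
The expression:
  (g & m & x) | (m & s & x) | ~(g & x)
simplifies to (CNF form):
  m | ~g | ~x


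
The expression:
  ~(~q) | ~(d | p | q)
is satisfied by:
  {q: True, d: False, p: False}
  {q: True, p: True, d: False}
  {q: True, d: True, p: False}
  {q: True, p: True, d: True}
  {p: False, d: False, q: False}


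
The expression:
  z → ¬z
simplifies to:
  ¬z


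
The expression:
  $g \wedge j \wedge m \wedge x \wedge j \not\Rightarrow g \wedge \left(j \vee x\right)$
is never true.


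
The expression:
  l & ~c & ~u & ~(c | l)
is never true.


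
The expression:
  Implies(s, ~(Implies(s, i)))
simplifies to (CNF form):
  ~i | ~s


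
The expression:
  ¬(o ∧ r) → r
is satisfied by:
  {r: True}


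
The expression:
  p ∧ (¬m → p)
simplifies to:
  p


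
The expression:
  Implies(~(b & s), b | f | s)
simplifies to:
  b | f | s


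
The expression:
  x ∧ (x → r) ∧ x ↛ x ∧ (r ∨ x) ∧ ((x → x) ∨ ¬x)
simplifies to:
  False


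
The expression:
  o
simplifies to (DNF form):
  o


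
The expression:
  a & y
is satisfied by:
  {a: True, y: True}


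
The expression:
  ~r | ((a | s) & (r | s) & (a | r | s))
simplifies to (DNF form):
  a | s | ~r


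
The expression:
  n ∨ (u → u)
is always true.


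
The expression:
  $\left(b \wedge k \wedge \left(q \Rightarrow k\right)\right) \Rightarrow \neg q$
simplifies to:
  $\neg b \vee \neg k \vee \neg q$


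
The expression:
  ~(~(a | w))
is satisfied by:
  {a: True, w: True}
  {a: True, w: False}
  {w: True, a: False}


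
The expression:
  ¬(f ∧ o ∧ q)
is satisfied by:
  {o: False, q: False, f: False}
  {f: True, o: False, q: False}
  {q: True, o: False, f: False}
  {f: True, q: True, o: False}
  {o: True, f: False, q: False}
  {f: True, o: True, q: False}
  {q: True, o: True, f: False}


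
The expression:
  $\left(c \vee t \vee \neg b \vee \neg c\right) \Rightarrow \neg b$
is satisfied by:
  {b: False}


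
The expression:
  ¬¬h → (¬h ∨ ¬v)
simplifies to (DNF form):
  ¬h ∨ ¬v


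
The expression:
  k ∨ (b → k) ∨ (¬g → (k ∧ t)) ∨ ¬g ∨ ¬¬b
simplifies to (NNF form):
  True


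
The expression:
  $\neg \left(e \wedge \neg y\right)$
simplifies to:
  $y \vee \neg e$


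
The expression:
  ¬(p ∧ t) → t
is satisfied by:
  {t: True}


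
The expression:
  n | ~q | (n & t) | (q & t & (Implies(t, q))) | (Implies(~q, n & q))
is always true.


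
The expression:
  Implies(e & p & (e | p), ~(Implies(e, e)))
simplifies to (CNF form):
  ~e | ~p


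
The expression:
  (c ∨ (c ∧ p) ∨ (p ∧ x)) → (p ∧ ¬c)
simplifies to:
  ¬c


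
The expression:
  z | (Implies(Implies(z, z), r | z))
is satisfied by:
  {r: True, z: True}
  {r: True, z: False}
  {z: True, r: False}


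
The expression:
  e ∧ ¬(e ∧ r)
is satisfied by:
  {e: True, r: False}


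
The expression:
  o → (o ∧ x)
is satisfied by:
  {x: True, o: False}
  {o: False, x: False}
  {o: True, x: True}


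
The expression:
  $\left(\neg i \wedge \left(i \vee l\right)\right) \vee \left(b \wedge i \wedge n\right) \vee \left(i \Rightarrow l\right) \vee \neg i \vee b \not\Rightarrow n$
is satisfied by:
  {b: True, l: True, i: False}
  {b: True, i: False, l: False}
  {l: True, i: False, b: False}
  {l: False, i: False, b: False}
  {b: True, l: True, i: True}
  {b: True, i: True, l: False}
  {l: True, i: True, b: False}


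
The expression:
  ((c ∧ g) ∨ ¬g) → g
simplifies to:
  g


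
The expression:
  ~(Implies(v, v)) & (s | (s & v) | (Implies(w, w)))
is never true.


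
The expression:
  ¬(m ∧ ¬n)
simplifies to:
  n ∨ ¬m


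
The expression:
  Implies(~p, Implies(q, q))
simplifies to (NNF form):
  True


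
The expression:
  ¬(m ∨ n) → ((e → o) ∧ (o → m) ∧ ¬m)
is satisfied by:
  {n: True, m: True, o: False, e: False}
  {n: True, m: True, e: True, o: False}
  {n: True, m: True, o: True, e: False}
  {n: True, m: True, e: True, o: True}
  {n: True, o: False, e: False, m: False}
  {n: True, e: True, o: False, m: False}
  {n: True, o: True, e: False, m: False}
  {n: True, e: True, o: True, m: False}
  {m: True, o: False, e: False, n: False}
  {e: True, m: True, o: False, n: False}
  {m: True, o: True, e: False, n: False}
  {e: True, m: True, o: True, n: False}
  {m: False, o: False, e: False, n: False}


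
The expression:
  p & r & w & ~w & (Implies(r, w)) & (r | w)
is never true.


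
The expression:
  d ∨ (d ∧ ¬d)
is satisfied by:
  {d: True}


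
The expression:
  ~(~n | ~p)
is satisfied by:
  {p: True, n: True}


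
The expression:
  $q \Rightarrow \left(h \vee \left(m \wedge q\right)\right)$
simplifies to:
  $h \vee m \vee \neg q$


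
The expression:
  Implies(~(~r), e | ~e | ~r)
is always true.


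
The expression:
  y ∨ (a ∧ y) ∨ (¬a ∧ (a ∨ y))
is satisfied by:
  {y: True}


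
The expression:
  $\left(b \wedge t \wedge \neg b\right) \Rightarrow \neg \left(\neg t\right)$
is always true.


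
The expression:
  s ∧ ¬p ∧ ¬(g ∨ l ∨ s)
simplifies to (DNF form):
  False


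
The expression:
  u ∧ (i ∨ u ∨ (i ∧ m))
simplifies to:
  u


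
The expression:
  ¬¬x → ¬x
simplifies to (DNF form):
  ¬x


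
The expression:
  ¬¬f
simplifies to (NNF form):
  f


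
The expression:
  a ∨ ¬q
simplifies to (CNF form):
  a ∨ ¬q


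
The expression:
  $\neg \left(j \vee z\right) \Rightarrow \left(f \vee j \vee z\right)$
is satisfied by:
  {z: True, f: True, j: True}
  {z: True, f: True, j: False}
  {z: True, j: True, f: False}
  {z: True, j: False, f: False}
  {f: True, j: True, z: False}
  {f: True, j: False, z: False}
  {j: True, f: False, z: False}


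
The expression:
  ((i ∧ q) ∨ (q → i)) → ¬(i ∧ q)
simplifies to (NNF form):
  ¬i ∨ ¬q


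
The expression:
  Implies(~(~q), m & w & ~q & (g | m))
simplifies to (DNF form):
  ~q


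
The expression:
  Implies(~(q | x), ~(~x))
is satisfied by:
  {x: True, q: True}
  {x: True, q: False}
  {q: True, x: False}


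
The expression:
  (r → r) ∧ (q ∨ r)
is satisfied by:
  {r: True, q: True}
  {r: True, q: False}
  {q: True, r: False}


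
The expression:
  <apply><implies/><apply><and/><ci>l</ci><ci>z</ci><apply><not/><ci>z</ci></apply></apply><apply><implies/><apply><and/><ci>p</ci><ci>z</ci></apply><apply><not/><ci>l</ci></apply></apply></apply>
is always true.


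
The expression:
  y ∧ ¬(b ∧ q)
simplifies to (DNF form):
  (y ∧ ¬b) ∨ (y ∧ ¬q)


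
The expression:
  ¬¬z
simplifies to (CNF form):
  z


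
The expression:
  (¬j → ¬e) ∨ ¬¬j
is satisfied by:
  {j: True, e: False}
  {e: False, j: False}
  {e: True, j: True}


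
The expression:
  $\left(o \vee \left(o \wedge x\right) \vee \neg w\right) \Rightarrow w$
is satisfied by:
  {w: True}


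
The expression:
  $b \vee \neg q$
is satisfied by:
  {b: True, q: False}
  {q: False, b: False}
  {q: True, b: True}


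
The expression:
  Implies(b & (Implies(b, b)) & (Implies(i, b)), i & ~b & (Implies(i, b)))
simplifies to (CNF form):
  ~b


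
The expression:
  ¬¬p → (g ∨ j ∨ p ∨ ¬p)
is always true.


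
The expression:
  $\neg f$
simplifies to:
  $\neg f$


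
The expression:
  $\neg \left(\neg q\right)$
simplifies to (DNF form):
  $q$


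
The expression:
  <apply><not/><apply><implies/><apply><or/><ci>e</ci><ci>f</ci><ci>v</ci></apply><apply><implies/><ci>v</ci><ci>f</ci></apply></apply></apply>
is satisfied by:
  {v: True, f: False}


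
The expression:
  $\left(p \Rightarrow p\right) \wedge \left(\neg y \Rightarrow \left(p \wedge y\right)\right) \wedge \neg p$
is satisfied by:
  {y: True, p: False}


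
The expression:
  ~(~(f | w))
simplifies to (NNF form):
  f | w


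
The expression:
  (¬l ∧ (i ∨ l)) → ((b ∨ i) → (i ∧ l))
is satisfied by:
  {l: True, i: False}
  {i: False, l: False}
  {i: True, l: True}


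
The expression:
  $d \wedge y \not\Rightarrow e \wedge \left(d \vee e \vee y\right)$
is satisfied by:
  {d: True, y: True, e: False}


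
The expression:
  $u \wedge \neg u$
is never true.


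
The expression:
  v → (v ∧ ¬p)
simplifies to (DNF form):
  ¬p ∨ ¬v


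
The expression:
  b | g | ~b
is always true.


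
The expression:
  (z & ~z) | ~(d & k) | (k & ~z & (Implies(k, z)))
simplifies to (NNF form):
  ~d | ~k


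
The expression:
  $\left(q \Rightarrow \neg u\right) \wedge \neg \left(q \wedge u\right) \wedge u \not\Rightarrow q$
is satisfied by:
  {u: True, q: False}


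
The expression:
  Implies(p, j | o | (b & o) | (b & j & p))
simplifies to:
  j | o | ~p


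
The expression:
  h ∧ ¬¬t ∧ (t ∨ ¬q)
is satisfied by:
  {t: True, h: True}


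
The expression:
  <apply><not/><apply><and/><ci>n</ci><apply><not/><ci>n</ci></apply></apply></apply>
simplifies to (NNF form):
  <true/>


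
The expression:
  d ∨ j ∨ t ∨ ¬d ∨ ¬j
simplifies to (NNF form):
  True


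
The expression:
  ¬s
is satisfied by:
  {s: False}


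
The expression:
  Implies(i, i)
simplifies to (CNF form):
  True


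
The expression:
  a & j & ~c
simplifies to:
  a & j & ~c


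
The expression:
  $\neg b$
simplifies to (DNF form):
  $\neg b$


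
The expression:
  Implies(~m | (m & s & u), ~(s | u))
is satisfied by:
  {m: True, u: False, s: False}
  {u: False, s: False, m: False}
  {s: True, m: True, u: False}
  {m: True, u: True, s: False}


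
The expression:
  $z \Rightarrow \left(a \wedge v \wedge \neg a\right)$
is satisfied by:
  {z: False}


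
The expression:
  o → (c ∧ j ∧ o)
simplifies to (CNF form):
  (c ∨ ¬o) ∧ (j ∨ ¬o)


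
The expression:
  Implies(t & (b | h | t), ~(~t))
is always true.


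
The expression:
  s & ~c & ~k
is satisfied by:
  {s: True, k: False, c: False}


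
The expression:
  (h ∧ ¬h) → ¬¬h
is always true.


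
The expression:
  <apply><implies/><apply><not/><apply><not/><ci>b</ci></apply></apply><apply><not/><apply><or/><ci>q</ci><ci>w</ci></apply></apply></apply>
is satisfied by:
  {q: False, b: False, w: False}
  {w: True, q: False, b: False}
  {q: True, w: False, b: False}
  {w: True, q: True, b: False}
  {b: True, w: False, q: False}


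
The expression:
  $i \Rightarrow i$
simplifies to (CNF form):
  $\text{True}$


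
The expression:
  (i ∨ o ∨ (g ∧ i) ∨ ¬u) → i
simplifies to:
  i ∨ (u ∧ ¬o)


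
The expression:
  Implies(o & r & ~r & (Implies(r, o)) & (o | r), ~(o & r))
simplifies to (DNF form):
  True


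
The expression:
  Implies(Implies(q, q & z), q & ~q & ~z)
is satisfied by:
  {q: True, z: False}


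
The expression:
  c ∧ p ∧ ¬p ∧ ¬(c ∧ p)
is never true.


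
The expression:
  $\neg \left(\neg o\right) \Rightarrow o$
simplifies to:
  $\text{True}$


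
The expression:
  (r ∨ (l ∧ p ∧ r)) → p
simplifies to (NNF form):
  p ∨ ¬r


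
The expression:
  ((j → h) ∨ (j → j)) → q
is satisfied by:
  {q: True}


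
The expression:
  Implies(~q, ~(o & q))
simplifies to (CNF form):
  True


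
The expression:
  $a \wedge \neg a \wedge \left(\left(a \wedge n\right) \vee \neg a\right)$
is never true.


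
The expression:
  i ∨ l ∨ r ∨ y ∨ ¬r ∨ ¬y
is always true.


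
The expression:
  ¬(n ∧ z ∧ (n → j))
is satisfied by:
  {z: False, n: False, j: False}
  {j: True, z: False, n: False}
  {n: True, z: False, j: False}
  {j: True, n: True, z: False}
  {z: True, j: False, n: False}
  {j: True, z: True, n: False}
  {n: True, z: True, j: False}


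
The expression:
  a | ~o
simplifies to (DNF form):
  a | ~o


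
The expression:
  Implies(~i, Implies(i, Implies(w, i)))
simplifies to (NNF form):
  True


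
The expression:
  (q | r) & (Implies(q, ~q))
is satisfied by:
  {r: True, q: False}


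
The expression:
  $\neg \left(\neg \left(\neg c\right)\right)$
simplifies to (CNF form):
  $\neg c$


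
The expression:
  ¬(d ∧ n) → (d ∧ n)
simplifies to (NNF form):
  d ∧ n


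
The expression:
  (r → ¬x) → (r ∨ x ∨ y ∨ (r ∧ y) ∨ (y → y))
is always true.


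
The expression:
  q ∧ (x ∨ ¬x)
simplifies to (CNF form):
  q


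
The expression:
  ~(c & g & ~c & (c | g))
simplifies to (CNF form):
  True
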